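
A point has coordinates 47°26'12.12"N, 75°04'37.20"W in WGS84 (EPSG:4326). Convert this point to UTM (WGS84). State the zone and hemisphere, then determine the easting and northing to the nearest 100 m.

Longitude -75.0770° lies in the 6° band [-78°, -72°), giving zone 18; latitude is north of the equator, so 18N.
Zone 18 central meridian λ₀ = 6×18 − 183 = -75°; Δλ = -0.0770°.
Transverse Mercator on WGS84 with k₀ = 0.9996 gives E = 494193.899 m, N = 5253697.729 m.

Zone 18N: E 494200 m, N 5253700 m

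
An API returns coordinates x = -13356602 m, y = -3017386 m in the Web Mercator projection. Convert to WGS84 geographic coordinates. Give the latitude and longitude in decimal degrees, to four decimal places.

lat -26.1477°, lon -119.9844°

R = 6378137 m. λ = x/R = -119.98439721°.
φ = 2·arctan(exp(y/R)) − 90° = 2·arctan(0.62308) − 90° = -26.14770201°.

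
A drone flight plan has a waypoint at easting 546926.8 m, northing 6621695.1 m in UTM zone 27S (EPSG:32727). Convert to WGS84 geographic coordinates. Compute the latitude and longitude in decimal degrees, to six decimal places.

lat -30.536200°, lon -20.510800°

Zone 27S: λ₀ = -21°, k₀ = 0.9996, false easting 500000 m, false northing 10000000 m.
Meridian distance M = (N − FN)/k₀ = -3379656.8 m.
Inverse transverse Mercator on WGS84 gives φ = -30.53620023°, λ = -20.51079974°.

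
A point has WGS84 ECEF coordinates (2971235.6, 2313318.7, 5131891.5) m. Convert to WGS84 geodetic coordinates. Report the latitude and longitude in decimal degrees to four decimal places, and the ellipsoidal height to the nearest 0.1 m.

lat 53.9135°, lon 37.9033°, h 1005.6 m

λ = atan2(Y, X) = 37.90330048°; p = √(X²+Y²) = 3765592.2 m.
Bowring's method on WGS84 (a = 6378137 m, b = 6356752.314 m) gives φ = 53.91349987°, h = 1005.584 m.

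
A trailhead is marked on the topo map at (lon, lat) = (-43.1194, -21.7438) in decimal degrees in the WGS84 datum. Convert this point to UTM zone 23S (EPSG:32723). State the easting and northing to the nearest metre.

E 694489 m, N 7594348 m

Zone 23 central meridian λ₀ = 6×23 − 183 = -45°; Δλ = +1.8806°.
Transverse Mercator on WGS84 with k₀ = 0.9996 gives E = 694489.371 m, N = 7594347.621 m.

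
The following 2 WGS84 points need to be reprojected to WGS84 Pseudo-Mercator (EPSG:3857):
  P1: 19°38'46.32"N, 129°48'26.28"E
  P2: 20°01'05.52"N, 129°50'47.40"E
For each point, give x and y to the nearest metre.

Web Mercator: x = R·λ, y = R·ln tan(π/4+φ/2), R = 6378137 m.
P1 (19.6462°, 129.8073°) → (14450082.537, 2231165.223) m.
P2 (20.0182°, 129.8465°) → (14454446.261, 2275187.092) m.

P1: x 14450083 m, y 2231165 m; P2: x 14454446 m, y 2275187 m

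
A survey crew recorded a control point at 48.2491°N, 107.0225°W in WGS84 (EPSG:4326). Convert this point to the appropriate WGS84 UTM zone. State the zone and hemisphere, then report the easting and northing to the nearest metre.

Zone 13N: E 349862 m, N 5345965 m

Longitude -107.0225° lies in the 6° band [-108°, -102°), giving zone 13; latitude is north of the equator, so 13N.
Zone 13 central meridian λ₀ = 6×13 − 183 = -105°; Δλ = -2.0225°.
Transverse Mercator on WGS84 with k₀ = 0.9996 gives E = 349861.807 m, N = 5345964.586 m.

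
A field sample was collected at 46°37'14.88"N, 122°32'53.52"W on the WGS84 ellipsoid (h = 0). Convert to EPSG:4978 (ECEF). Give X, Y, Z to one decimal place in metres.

WGS84: a = 6378137 m, e² = 0.006694380; N(φ) = a/√(1−e²sin²φ) = 6389445.020 m.
X = (N+h)·cosφ·cosλ = -2361010.320 m; Y = (N+h)·cosφ·sinλ = -3699172.906 m; Z = (N(1−e²)+h)·sinφ = 4612913.625 m.

X -2361010.3 m, Y -3699172.9 m, Z 4612913.6 m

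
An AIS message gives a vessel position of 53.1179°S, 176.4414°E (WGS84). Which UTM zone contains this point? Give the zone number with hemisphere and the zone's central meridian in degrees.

Zone 60S, central meridian 177°

UTM zone = ⌊(λ + 180)/6⌋ + 1; 176.4414° ∈ [174°, 180°) → zone 60.
Hemisphere: S (φ < 0).
Central meridian λ₀ = 6×60 − 183 = 177°.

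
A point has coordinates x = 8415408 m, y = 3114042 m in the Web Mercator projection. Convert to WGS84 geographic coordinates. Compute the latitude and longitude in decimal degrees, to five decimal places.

lat 26.92450°, lon 75.59690°

R = 6378137 m. λ = x/R = 75.59689629°.
φ = 2·arctan(exp(y/R)) − 90° = 2·arctan(1.62944) − 90° = 26.92449852°.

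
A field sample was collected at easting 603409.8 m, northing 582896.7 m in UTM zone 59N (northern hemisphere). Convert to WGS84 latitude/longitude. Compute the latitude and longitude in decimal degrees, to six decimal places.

Zone 59N: λ₀ = 171°, k₀ = 0.9996, false easting 500000 m.
Meridian distance M = (N − FN)/k₀ = 583130.0 m.
Inverse transverse Mercator on WGS84 gives φ = 5.27279985°, λ = 171.93319972°.

lat 5.272800°, lon 171.933200°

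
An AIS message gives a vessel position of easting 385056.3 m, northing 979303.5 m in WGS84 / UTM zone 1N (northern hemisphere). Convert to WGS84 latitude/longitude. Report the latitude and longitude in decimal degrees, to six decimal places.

lat 8.857900°, lon -178.045300°

Zone 1N: λ₀ = -177°, k₀ = 0.9996, false easting 500000 m.
Meridian distance M = (N − FN)/k₀ = 979695.4 m.
Inverse transverse Mercator on WGS84 gives φ = 8.85789977°, λ = -178.04530008°.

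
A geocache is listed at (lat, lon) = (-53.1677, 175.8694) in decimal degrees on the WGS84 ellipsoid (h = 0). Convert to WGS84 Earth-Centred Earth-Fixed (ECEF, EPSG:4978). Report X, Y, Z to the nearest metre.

WGS84: a = 6378137 m, e² = 0.006694380; N(φ) = a/√(1−e²sin²φ) = 6391857.850 m.
X = (N+h)·cosφ·cosλ = -3821805.240 m; Y = (N+h)·cosφ·sinλ = 276002.087 m; Z = (N(1−e²)+h)·sinφ = -5081753.331 m.

X -3821805 m, Y 276002 m, Z -5081753 m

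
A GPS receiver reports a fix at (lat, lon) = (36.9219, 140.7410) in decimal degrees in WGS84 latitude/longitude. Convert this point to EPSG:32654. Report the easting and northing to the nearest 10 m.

Zone 54 central meridian λ₀ = 6×54 − 183 = 141°; Δλ = -0.2590°.
Transverse Mercator on WGS84 with k₀ = 0.9996 gives E = 476931.628 m, N = 4086239.862 m.

E 476930 m, N 4086240 m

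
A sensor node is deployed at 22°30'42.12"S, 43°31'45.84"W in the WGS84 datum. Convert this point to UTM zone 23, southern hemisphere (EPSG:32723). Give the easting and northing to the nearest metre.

Zone 23 central meridian λ₀ = 6×23 − 183 = -45°; Δλ = +1.4706°.
Transverse Mercator on WGS84 with k₀ = 0.9996 gives E = 651257.793 m, N = 7509789.924 m.

E 651258 m, N 7509790 m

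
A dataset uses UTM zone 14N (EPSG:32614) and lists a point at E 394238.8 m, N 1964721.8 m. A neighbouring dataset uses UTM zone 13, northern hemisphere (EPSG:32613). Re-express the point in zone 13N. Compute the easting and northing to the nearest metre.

UTM 14N → geographic: φ = 17.76729968°, λ = -99.99770018°.
UTM 13N (λ₀ = -105°) forward: E = 1030799.388 m, N = 1971524.351 m.

E 1030799 m, N 1971524 m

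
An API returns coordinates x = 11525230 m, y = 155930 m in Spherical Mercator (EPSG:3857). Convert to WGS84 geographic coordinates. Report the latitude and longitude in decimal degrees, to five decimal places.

lat 1.40060°, lon 103.53290°

R = 6378137 m. λ = x/R = 103.53290262°.
φ = 2·arctan(exp(y/R)) − 90° = 2·arctan(1.02475) − 90° = 1.40060351°.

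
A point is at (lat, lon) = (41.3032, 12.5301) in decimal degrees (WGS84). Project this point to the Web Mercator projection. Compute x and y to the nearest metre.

x 1394844 m, y 5057167 m

Web Mercator is spherical with R = a = 6378137 m.
x = R·λ = 6378137 × 0.218691501 = 1394844.352 m.
y = R·ln tan(π/4 + φ/2) = 6378137 × 0.792890931 = 5057166.984 m.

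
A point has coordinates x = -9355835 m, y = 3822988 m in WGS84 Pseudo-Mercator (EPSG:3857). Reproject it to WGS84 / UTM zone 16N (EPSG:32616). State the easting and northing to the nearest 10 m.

E 777800 m, N 3594550 m

Web Mercator inverse (R = 6378137 m) → φ = 32.45350096°, λ = -84.04489576°.
UTM 16N forward: E = 777795.411 m, N = 3594550.962 m.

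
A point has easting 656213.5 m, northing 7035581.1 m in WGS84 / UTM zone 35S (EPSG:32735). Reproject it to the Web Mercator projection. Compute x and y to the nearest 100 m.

Unproject from UTM 35S (λ₀ = 27°) → φ = -26.79250027°, λ = 28.57149965°.
Web Mercator (R = 6378137 m): x = 3180564.793 m, y = -3097571.233 m.

x 3180600 m, y -3097600 m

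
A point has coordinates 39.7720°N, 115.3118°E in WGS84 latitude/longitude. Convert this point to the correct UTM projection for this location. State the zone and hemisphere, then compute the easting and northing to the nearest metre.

Zone 50N: E 355414 m, N 4403815 m

Longitude 115.3118° lies in the 6° band [114°, 120°), giving zone 50; latitude is north of the equator, so 50N.
Zone 50 central meridian λ₀ = 6×50 − 183 = 117°; Δλ = -1.6882°.
Transverse Mercator on WGS84 with k₀ = 0.9996 gives E = 355413.780 m, N = 4403814.857 m.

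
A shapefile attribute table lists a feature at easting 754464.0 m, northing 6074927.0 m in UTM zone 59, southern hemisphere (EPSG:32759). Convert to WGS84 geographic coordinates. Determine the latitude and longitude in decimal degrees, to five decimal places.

Zone 59S: λ₀ = 171°, k₀ = 0.9996, false easting 500000 m, false northing 10000000 m.
Meridian distance M = (N − FN)/k₀ = -3926643.7 m.
Inverse transverse Mercator on WGS84 gives φ = -35.43660042°, λ = 173.80319948°.

lat -35.43660°, lon 173.80320°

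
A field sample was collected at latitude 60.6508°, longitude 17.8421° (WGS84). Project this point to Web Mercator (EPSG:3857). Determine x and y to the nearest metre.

Web Mercator is spherical with R = a = 6378137 m.
x = R·λ = 6378137 × 0.311403390 = 1986173.487 m.
y = R·ln tan(π/4 + φ/2) = 6378137 × 1.339902044 = 8546078.801 m.

x 1986173 m, y 8546079 m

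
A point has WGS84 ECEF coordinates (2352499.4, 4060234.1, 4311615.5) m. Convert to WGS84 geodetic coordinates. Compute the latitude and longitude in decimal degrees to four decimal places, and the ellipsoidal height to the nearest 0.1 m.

lat 42.7693°, lon 59.9120°, h 4259.6 m

λ = atan2(Y, X) = 59.91199999°; p = √(X²+Y²) = 4692521.1 m.
Bowring's method on WGS84 (a = 6378137 m, b = 6356752.314 m) gives φ = 42.76929979°, h = 4259.565 m.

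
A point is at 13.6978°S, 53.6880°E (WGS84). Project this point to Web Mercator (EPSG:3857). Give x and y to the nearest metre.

x 5976521 m, y -1539569 m

Web Mercator is spherical with R = a = 6378137 m.
x = R·λ = 6378137 × 0.937032369 = 5976520.822 m.
y = R·ln tan(π/4 + φ/2) = 6378137 × -0.241382170 = -1539568.549 m.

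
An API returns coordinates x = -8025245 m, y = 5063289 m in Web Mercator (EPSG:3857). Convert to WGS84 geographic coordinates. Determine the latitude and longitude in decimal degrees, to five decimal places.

R = 6378137 m. λ = x/R = -72.09200242°.
φ = 2·arctan(exp(y/R)) − 90° = 2·arctan(2.21190) − 90° = 41.34450066°.

lat 41.34450°, lon -72.09200°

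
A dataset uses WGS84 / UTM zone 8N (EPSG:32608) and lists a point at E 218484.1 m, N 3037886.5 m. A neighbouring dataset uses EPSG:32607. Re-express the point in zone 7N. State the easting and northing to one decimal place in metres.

E 811623.7 m, N 3038613.5 m

UTM 8N → geographic: φ = 27.43540007°, λ = -137.84780040°.
UTM 7N (λ₀ = -141°) forward: E = 811623.662 m, N = 3038613.517 m.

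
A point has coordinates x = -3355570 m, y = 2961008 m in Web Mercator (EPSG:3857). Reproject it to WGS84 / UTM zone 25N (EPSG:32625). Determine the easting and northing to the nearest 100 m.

E 786700 m, N 2844700 m

Web Mercator inverse (R = 6378137 m) → φ = 25.69219782°, λ = -30.14359818°.
UTM 25N forward: E = 786677.492 m, N = 2844697.153 m.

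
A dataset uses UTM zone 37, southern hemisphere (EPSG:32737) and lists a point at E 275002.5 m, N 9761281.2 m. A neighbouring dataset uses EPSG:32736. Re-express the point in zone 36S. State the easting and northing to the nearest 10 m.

E 942590 m, N 9760850 m

UTM 37S → geographic: φ = -2.15839973°, λ = 36.97700040°.
UTM 36S (λ₀ = 33°) forward: E = 942585.621 m, N = 9760851.633 m.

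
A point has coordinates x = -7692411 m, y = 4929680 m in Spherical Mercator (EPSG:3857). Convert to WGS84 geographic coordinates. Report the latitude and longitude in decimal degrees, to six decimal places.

R = 6378137 m. λ = x/R = -69.10210373°.
φ = 2·arctan(exp(y/R)) − 90° = 2·arctan(2.16604) − 90° = 40.43720082°.

lat 40.437201°, lon -69.102104°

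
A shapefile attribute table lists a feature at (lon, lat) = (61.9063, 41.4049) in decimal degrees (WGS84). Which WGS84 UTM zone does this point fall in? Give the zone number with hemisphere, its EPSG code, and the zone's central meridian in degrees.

Zone 41N (EPSG:32641), central meridian 63°

UTM zone = ⌊(λ + 180)/6⌋ + 1; 61.9063° ∈ [60°, 66°) → zone 41.
Hemisphere: N (φ ≥ 0).
Central meridian λ₀ = 6×41 − 183 = 63°.
EPSG code: 32641.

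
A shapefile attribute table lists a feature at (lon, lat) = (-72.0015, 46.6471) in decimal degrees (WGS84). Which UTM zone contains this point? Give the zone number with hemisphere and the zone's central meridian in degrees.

UTM zone = ⌊(λ + 180)/6⌋ + 1; -72.0015° ∈ [-78°, -72°) → zone 18.
Hemisphere: N (φ ≥ 0).
Central meridian λ₀ = 6×18 − 183 = -75°.

Zone 18N, central meridian -75°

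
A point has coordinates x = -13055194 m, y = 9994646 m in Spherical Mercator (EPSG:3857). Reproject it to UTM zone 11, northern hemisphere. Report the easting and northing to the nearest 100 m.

Web Mercator inverse (R = 6378137 m) → φ = 66.42680062°, λ = -117.27680307°.
UTM 11N forward: E = 487647.202 m, N = 7367511.125 m.

E 487600 m, N 7367500 m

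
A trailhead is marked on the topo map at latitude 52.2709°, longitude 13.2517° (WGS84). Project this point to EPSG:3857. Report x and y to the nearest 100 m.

x 1475200 m, y 6849300 m

Web Mercator is spherical with R = a = 6378137 m.
x = R·λ = 6378137 × 0.231285796 = 1475172.496 m.
y = R·ln tan(π/4 + φ/2) = 6378137 × 1.073864774 = 6849256.646 m.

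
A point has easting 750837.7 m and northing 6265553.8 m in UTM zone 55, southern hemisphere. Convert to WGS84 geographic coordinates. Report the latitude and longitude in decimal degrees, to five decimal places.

Zone 55S: λ₀ = 147°, k₀ = 0.9996, false easting 500000 m, false northing 10000000 m.
Meridian distance M = (N − FN)/k₀ = -3735940.6 m.
Inverse transverse Mercator on WGS84 gives φ = -33.72040024°, λ = 149.70699970°.

lat -33.72040°, lon 149.70700°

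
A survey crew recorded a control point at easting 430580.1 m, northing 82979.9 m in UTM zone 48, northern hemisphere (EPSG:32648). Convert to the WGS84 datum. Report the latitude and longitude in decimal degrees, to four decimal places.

Zone 48N: λ₀ = 105°, k₀ = 0.9996, false easting 500000 m.
Meridian distance M = (N − FN)/k₀ = 83013.1 m.
Inverse transverse Mercator on WGS84 gives φ = 0.75069995°, λ = 104.37610010°.

lat 0.7507°, lon 104.3761°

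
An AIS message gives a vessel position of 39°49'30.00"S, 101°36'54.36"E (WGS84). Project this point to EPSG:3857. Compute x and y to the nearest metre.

Web Mercator is spherical with R = a = 6378137 m.
x = R·λ = 6378137 × 1.773518065 = 11311741.189 m.
y = R·ln tan(π/4 + φ/2) = 6378137 × -0.758927607 = -4840544.249 m.

x 11311741 m, y -4840544 m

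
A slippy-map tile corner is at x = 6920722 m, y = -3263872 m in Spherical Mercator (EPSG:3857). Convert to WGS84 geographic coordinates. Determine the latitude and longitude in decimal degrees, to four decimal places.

lat -28.1181°, lon 62.1699°

R = 6378137 m. λ = x/R = 62.16990350°.
φ = 2·arctan(exp(y/R)) − 90° = 2·arctan(0.59946) − 90° = -28.11810259°.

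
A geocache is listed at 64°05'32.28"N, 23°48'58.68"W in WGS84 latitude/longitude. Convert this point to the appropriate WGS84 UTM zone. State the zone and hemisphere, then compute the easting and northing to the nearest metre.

Longitude -23.8163° lies in the 6° band [-24°, -18°), giving zone 27; latitude is north of the equator, so 27N.
Zone 27 central meridian λ₀ = 6×27 − 183 = -21°; Δλ = -2.8163°.
Transverse Mercator on WGS84 with k₀ = 0.9996 gives E = 362737.409 m, N = 7110334.762 m.

Zone 27N: E 362737 m, N 7110335 m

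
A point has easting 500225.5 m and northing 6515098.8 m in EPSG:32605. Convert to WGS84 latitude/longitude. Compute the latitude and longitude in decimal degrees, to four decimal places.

Zone 5N: λ₀ = -153°, k₀ = 0.9996, false easting 500000 m.
Meridian distance M = (N − FN)/k₀ = 6517705.9 m.
Inverse transverse Mercator on WGS84 gives φ = 58.77590003°, λ = -152.99610031°.

lat 58.7759°, lon -152.9961°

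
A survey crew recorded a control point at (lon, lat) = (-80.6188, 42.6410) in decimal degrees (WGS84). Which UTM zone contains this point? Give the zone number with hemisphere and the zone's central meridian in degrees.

Zone 17N, central meridian -81°

UTM zone = ⌊(λ + 180)/6⌋ + 1; -80.6188° ∈ [-84°, -78°) → zone 17.
Hemisphere: N (φ ≥ 0).
Central meridian λ₀ = 6×17 − 183 = -81°.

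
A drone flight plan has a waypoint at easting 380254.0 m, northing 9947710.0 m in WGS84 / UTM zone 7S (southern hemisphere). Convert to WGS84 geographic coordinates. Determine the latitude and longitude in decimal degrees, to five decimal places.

lat -0.47300°, lon -142.07610°

Zone 7S: λ₀ = -141°, k₀ = 0.9996, false easting 500000 m, false northing 10000000 m.
Meridian distance M = (N − FN)/k₀ = -52310.9 m.
Inverse transverse Mercator on WGS84 gives φ = -0.47299993°, λ = -142.07609981°.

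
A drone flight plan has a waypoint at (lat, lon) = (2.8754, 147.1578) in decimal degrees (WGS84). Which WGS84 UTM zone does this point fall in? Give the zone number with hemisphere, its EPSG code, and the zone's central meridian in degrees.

UTM zone = ⌊(λ + 180)/6⌋ + 1; 147.1578° ∈ [144°, 150°) → zone 55.
Hemisphere: N (φ ≥ 0).
Central meridian λ₀ = 6×55 − 183 = 147°.
EPSG code: 32655.

Zone 55N (EPSG:32655), central meridian 147°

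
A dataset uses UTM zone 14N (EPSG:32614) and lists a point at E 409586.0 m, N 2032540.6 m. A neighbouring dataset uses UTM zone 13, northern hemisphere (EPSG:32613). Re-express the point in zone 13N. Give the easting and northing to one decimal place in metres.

E 1043976.3 m, N 2040042.6 m

UTM 14N → geographic: φ = 18.38089972°, λ = -99.85589995°.
UTM 13N (λ₀ = -105°) forward: E = 1043976.330 m, N = 2040042.631 m.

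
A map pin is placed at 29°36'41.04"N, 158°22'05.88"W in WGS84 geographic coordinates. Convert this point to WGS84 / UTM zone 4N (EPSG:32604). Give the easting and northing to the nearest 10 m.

E 561160 m, N 3275890 m

Zone 4 central meridian λ₀ = 6×4 − 183 = -159°; Δλ = +0.6317°.
Transverse Mercator on WGS84 with k₀ = 0.9996 gives E = 561162.613 m, N = 3275893.196 m.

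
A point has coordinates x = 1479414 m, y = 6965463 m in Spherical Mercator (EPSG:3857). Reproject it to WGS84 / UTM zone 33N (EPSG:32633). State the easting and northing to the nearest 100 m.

Web Mercator inverse (R = 6378137 m) → φ = 52.90509868°, λ = 13.28980208°.
UTM 33N forward: E = 384981.123 m, N = 5863083.004 m.

E 385000 m, N 5863100 m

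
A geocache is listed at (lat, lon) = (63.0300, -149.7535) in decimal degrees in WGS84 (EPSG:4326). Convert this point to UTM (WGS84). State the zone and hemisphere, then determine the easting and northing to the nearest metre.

Zone 6N: E 360703 m, N 6991916 m

Longitude -149.7535° lies in the 6° band [-150°, -144°), giving zone 6; latitude is north of the equator, so 6N.
Zone 6 central meridian λ₀ = 6×6 − 183 = -147°; Δλ = -2.7535°.
Transverse Mercator on WGS84 with k₀ = 0.9996 gives E = 360702.901 m, N = 6991915.669 m.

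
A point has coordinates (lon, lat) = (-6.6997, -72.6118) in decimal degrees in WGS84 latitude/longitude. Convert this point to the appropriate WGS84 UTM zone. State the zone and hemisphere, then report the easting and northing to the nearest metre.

Longitude -6.6997° lies in the 6° band [-12°, -6°), giving zone 29; latitude is south of the equator, so 29S.
Zone 29 central meridian λ₀ = 6×29 − 183 = -9°; Δλ = +2.3003°.
Transverse Mercator on WGS84 with k₀ = 0.9996 gives E = 576711.224 m, N = 1941354.442 m.

Zone 29S: E 576711 m, N 1941354 m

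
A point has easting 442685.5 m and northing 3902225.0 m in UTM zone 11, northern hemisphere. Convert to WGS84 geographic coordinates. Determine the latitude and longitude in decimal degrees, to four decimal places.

Zone 11N: λ₀ = -117°, k₀ = 0.9996, false easting 500000 m.
Meridian distance M = (N − FN)/k₀ = 3903786.5 m.
Inverse transverse Mercator on WGS84 gives φ = 35.26150007°, λ = -117.63009962°.

lat 35.2615°, lon -117.6301°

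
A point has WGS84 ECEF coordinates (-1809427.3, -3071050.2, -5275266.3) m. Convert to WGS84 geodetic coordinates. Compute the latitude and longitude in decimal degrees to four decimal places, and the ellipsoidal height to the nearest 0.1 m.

lat -56.1316°, lon -120.5061°, h 3184.7 m

λ = atan2(Y, X) = -120.50610070°; p = √(X²+Y²) = 3564460.2 m.
Bowring's method on WGS84 (a = 6378137 m, b = 6356752.314 m) gives φ = -56.13159999°, h = 3184.693 m.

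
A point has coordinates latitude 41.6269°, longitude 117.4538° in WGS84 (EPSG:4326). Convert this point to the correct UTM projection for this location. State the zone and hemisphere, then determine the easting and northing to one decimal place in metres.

Zone 50N: E 537801.4 m, N 4608452.2 m

Longitude 117.4538° lies in the 6° band [114°, 120°), giving zone 50; latitude is north of the equator, so 50N.
Zone 50 central meridian λ₀ = 6×50 − 183 = 117°; Δλ = +0.4538°.
Transverse Mercator on WGS84 with k₀ = 0.9996 gives E = 537801.421 m, N = 4608452.153 m.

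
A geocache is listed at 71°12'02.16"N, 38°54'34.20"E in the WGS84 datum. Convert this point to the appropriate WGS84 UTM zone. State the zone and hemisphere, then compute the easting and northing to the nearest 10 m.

Zone 37N: E 496740 m, N 7899770 m

Longitude 38.9095° lies in the 6° band [36°, 42°), giving zone 37; latitude is north of the equator, so 37N.
Zone 37 central meridian λ₀ = 6×37 − 183 = 39°; Δλ = -0.0905°.
Transverse Mercator on WGS84 with k₀ = 0.9996 gives E = 496744.983 m, N = 7899772.316 m.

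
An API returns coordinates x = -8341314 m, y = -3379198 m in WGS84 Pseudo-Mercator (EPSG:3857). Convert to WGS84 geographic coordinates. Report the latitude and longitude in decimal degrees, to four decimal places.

lat -29.0279°, lon -74.9313°

R = 6378137 m. λ = x/R = -74.93129856°.
φ = 2·arctan(exp(y/R)) − 90° = 2·arctan(0.58872) − 90° = -29.02790346°.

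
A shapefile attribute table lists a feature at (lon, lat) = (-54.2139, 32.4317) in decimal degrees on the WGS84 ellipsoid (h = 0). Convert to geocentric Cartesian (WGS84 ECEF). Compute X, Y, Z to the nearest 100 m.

X 3151000 m, Y -4371200 m, Z 3400900 m

WGS84: a = 6378137 m, e² = 0.006694380; N(φ) = a/√(1−e²sin²φ) = 6384286.043 m.
X = (N+h)·cosφ·cosλ = 3151006.002 m; Y = (N+h)·cosφ·sinλ = -4371212.370 m; Z = (N(1−e²)+h)·sinφ = 3400932.790 m.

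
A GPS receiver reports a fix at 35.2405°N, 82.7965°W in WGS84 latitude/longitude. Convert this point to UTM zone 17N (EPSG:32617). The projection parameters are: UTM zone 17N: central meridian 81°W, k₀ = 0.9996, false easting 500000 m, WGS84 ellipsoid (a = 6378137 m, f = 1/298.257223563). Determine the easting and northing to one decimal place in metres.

Zone 17 central meridian λ₀ = 6×17 − 183 = -81°; Δλ = -1.7965°.
Transverse Mercator on WGS84 with k₀ = 0.9996 gives E = 336538.476 m, N = 3901193.092 m.

E 336538.5 m, N 3901193.1 m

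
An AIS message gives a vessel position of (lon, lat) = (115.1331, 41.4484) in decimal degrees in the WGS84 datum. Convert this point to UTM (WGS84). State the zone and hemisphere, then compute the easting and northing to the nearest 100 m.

Zone 50N: E 344100 m, N 4590200 m

Longitude 115.1331° lies in the 6° band [114°, 120°), giving zone 50; latitude is north of the equator, so 50N.
Zone 50 central meridian λ₀ = 6×50 − 183 = 117°; Δλ = -1.8669°.
Transverse Mercator on WGS84 with k₀ = 0.9996 gives E = 344056.268 m, N = 4590217.716 m.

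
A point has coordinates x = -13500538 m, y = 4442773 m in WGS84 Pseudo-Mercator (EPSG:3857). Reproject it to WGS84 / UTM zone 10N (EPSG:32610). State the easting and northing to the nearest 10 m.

E 653220 m, N 4099180 m

Web Mercator inverse (R = 6378137 m) → φ = 37.02629783°, λ = -121.27739629°.
UTM 10N forward: E = 653224.105 m, N = 4099176.955 m.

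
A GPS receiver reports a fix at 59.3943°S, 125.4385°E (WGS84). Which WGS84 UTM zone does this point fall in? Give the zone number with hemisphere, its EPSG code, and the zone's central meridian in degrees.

Zone 51S (EPSG:32751), central meridian 123°

UTM zone = ⌊(λ + 180)/6⌋ + 1; 125.4385° ∈ [120°, 126°) → zone 51.
Hemisphere: S (φ < 0).
Central meridian λ₀ = 6×51 − 183 = 123°.
EPSG code: 32751.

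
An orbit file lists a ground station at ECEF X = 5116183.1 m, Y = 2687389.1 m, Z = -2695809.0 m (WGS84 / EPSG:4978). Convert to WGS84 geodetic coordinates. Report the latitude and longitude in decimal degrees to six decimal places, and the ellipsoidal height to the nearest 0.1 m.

λ = atan2(Y, X) = 27.71170058°; p = √(X²+Y²) = 5779047.5 m.
Bowring's method on WGS84 (a = 6378137 m, b = 6356752.314 m) gives φ = -25.15580004°, h = 2594.489 m.

lat -25.155800°, lon 27.711701°, h 2594.5 m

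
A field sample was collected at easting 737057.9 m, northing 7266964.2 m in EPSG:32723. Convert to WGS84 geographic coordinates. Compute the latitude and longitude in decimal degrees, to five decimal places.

Zone 23S: λ₀ = -45°, k₀ = 0.9996, false easting 500000 m, false northing 10000000 m.
Meridian distance M = (N − FN)/k₀ = -2734129.5 m.
Inverse transverse Mercator on WGS84 gives φ = -24.69350000°, λ = -42.65700007°.

lat -24.69350°, lon -42.65700°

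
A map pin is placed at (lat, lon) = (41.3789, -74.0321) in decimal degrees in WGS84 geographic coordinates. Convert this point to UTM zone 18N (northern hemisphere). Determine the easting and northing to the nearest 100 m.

Zone 18 central meridian λ₀ = 6×18 − 183 = -75°; Δλ = +0.9679°.
Transverse Mercator on WGS84 with k₀ = 0.9996 gives E = 580934.420 m, N = 4581271.860 m.

E 580900 m, N 4581300 m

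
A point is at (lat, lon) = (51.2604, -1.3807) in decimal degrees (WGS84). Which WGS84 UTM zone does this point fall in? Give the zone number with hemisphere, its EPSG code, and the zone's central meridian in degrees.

Zone 30N (EPSG:32630), central meridian -3°

UTM zone = ⌊(λ + 180)/6⌋ + 1; -1.3807° ∈ [-6°, 0°) → zone 30.
Hemisphere: N (φ ≥ 0).
Central meridian λ₀ = 6×30 − 183 = -3°.
EPSG code: 32630.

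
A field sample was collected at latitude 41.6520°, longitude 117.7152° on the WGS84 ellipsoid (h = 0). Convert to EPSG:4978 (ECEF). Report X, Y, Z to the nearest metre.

WGS84: a = 6378137 m, e² = 0.006694380; N(φ) = a/√(1−e²sin²φ) = 6387587.730 m.
X = (N+h)·cosφ·cosλ = -2219707.491 m; Y = (N+h)·cosφ·sinλ = 4225195.874 m; Z = (N(1−e²)+h)·sinφ = 4216801.193 m.

X -2219707 m, Y 4225196 m, Z 4216801 m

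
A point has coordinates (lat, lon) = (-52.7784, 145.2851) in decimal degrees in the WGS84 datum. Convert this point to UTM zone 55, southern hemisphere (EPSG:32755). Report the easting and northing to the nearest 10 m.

E 384330 m, N 4151000 m

Zone 55 central meridian λ₀ = 6×55 − 183 = 147°; Δλ = -1.7149°.
Transverse Mercator on WGS84 with k₀ = 0.9996 gives E = 384328.660 m, N = 4151001.558 m.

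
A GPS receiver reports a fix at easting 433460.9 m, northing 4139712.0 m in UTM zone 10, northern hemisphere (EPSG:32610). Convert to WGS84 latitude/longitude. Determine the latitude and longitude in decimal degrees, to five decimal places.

Zone 10N: λ₀ = -123°, k₀ = 0.9996, false easting 500000 m.
Meridian distance M = (N − FN)/k₀ = 4141368.5 m.
Inverse transverse Mercator on WGS84 gives φ = 37.40179973°, λ = -123.75180012°.

lat 37.40180°, lon -123.75180°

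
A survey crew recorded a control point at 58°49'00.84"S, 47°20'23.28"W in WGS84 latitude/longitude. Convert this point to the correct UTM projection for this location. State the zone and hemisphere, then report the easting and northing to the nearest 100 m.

Longitude -47.3398° lies in the 6° band [-48°, -42°), giving zone 23; latitude is south of the equator, so 23S.
Zone 23 central meridian λ₀ = 6×23 − 183 = -45°; Δλ = -2.3398°.
Transverse Mercator on WGS84 with k₀ = 0.9996 gives E = 364877.517 m, N = 3477975.093 m.

Zone 23S: E 364900 m, N 3478000 m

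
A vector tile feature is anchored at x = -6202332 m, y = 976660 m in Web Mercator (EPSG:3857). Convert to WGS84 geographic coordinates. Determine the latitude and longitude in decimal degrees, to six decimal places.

lat 8.739399°, lon -55.716496°

R = 6378137 m. λ = x/R = -55.71649633°.
φ = 2·arctan(exp(y/R)) − 90° = 2·arctan(1.16547) − 90° = 8.73939942°.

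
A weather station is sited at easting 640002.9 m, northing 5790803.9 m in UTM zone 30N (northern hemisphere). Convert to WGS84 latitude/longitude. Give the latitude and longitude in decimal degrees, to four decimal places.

lat 52.2498°, lon -0.9491°

Zone 30N: λ₀ = -3°, k₀ = 0.9996, false easting 500000 m.
Meridian distance M = (N − FN)/k₀ = 5793121.1 m.
Inverse transverse Mercator on WGS84 gives φ = 52.24980029°, λ = -0.94910009°.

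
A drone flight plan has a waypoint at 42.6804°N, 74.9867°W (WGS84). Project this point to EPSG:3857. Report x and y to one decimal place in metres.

Web Mercator is spherical with R = a = 6378137 m.
x = R·λ = 6378137 × -1.308764810 = -8347481.260 m.
y = R·ln tan(π/4 + φ/2) = 6378137 × 0.825233340 = 5263451.301 m.

x -8347481.3 m, y 5263451.3 m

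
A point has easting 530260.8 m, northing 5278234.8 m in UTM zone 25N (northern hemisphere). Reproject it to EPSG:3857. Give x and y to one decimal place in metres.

Unproject from UTM 25N (λ₀ = -33°) → φ = 47.65680022°, λ = -32.59700009°.
Web Mercator (R = 6378137 m): x = -3628681.452 m, y = 6049947.361 m.

x -3628681.5 m, y 6049947.4 m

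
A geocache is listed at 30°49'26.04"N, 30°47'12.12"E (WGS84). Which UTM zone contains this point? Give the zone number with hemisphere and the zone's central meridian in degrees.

UTM zone = ⌊(λ + 180)/6⌋ + 1; 30.7867° ∈ [30°, 36°) → zone 36.
Hemisphere: N (φ ≥ 0).
Central meridian λ₀ = 6×36 − 183 = 33°.

Zone 36N, central meridian 33°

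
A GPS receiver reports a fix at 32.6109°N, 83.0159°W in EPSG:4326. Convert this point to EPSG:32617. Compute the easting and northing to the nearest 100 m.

E 310800 m, N 3609900 m

Zone 17 central meridian λ₀ = 6×17 − 183 = -81°; Δλ = -2.0159°.
Transverse Mercator on WGS84 with k₀ = 0.9996 gives E = 310844.298 m, N = 3609946.443 m.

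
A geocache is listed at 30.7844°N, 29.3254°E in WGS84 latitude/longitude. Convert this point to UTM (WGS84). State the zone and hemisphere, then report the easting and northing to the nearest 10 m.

Longitude 29.3254° lies in the 6° band [24°, 30°), giving zone 35; latitude is north of the equator, so 35N.
Zone 35 central meridian λ₀ = 6×35 − 183 = 27°; Δλ = +2.3254°.
Transverse Mercator on WGS84 with k₀ = 0.9996 gives E = 722523.967 m, N = 3408020.390 m.

Zone 35N: E 722520 m, N 3408020 m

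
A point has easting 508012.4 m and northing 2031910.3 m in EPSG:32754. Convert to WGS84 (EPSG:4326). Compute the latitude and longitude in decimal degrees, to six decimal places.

Zone 54S: λ₀ = 141°, k₀ = 0.9996, false easting 500000 m, false northing 10000000 m.
Meridian distance M = (N − FN)/k₀ = -7971278.2 m.
Inverse transverse Mercator on WGS84 gives φ = -71.81299997°, λ = 141.23000080°.

lat -71.813000°, lon 141.230001°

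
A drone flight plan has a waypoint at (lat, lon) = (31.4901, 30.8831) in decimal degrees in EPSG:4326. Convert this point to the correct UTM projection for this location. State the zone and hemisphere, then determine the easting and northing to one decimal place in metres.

Longitude 30.8831° lies in the 6° band [30°, 36°), giving zone 36; latitude is north of the equator, so 36N.
Zone 36 central meridian λ₀ = 6×36 − 183 = 33°; Δλ = -2.1169°.
Transverse Mercator on WGS84 with k₀ = 0.9996 gives E = 298927.910 m, N = 3485860.210 m.

Zone 36N: E 298927.9 m, N 3485860.2 m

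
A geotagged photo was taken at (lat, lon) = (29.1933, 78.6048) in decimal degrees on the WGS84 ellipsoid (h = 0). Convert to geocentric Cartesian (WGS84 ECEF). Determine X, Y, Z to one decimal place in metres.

WGS84: a = 6378137 m, e² = 0.006694380; N(φ) = a/√(1−e²sin²φ) = 6383222.122 m.
X = (N+h)·cosφ·cosλ = 1100972.016 m; Y = (N+h)·cosφ·sinλ = 5462574.592 m; Z = (N(1−e²)+h)·sinφ = 3092622.2501 m.

X 1100972.0 m, Y 5462574.6 m, Z 3092622.3 m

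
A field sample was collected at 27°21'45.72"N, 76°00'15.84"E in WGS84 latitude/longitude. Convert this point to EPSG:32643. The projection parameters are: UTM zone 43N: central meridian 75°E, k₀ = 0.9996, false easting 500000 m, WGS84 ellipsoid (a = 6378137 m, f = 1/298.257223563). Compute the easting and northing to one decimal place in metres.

Zone 43 central meridian λ₀ = 6×43 − 183 = 75°; Δλ = +1.0044°.
Transverse Mercator on WGS84 with k₀ = 0.9996 gives E = 599332.991 m, N = 3027008.842 m.

E 599333.0 m, N 3027008.8 m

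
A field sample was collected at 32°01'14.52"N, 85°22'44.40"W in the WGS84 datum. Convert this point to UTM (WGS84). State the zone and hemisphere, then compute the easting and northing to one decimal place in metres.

Longitude -85.3790° lies in the 6° band [-90°, -84°), giving zone 16; latitude is north of the equator, so 16N.
Zone 16 central meridian λ₀ = 6×16 − 183 = -87°; Δλ = +1.6210°.
Transverse Mercator on WGS84 with k₀ = 0.9996 gives E = 653086.714 m, N = 3543878.554 m.

Zone 16N: E 653086.7 m, N 3543878.6 m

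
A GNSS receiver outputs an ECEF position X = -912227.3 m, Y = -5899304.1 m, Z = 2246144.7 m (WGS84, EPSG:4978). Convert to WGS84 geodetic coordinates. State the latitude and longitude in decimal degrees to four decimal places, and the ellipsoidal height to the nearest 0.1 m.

λ = atan2(Y, X) = -98.79019961°; p = √(X²+Y²) = 5969417.7 m.
Bowring's method on WGS84 (a = 6378137 m, b = 6356752.314 m) gives φ = 20.74720040°, h = 2544.919 m.

lat 20.7472°, lon -98.7902°, h 2544.9 m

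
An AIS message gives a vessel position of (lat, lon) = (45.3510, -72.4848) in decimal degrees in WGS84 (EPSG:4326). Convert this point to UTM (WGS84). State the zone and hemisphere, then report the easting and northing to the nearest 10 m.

Zone 18N: E 697020 m, N 5025020 m

Longitude -72.4848° lies in the 6° band [-78°, -72°), giving zone 18; latitude is north of the equator, so 18N.
Zone 18 central meridian λ₀ = 6×18 − 183 = -75°; Δλ = +2.5152°.
Transverse Mercator on WGS84 with k₀ = 0.9996 gives E = 697021.469 m, N = 5025020.784 m.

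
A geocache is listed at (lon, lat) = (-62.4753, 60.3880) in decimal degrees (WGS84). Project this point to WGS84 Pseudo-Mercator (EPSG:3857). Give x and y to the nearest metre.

Web Mercator is spherical with R = a = 6378137 m.
x = R·λ = 6378137 × -1.090399686 = -6954718.583 m.
y = R·ln tan(π/4 + φ/2) = 6378137 × 1.330581813 = 8486633.090 m.

x -6954719 m, y 8486633 m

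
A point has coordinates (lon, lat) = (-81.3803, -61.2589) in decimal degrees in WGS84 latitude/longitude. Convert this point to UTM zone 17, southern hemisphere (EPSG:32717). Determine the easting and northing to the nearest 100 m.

E 479600 m, N 3208300 m

Zone 17 central meridian λ₀ = 6×17 − 183 = -81°; Δλ = -0.3803°.
Transverse Mercator on WGS84 with k₀ = 0.9996 gives E = 479598.859 m, N = 3208315.271 m.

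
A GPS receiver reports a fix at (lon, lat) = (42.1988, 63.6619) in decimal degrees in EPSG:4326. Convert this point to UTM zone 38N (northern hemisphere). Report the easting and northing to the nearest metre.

E 361368 m, N 7062378 m

Zone 38 central meridian λ₀ = 6×38 − 183 = 45°; Δλ = -2.8012°.
Transverse Mercator on WGS84 with k₀ = 0.9996 gives E = 361367.615 m, N = 7062377.566 m.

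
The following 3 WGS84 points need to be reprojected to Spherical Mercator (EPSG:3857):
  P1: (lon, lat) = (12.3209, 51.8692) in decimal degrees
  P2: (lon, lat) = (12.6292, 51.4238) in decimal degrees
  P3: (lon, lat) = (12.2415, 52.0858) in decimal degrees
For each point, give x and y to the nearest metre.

Web Mercator: x = R·λ, y = R·ln tan(π/4+φ/2), R = 6378137 m.
P1 (51.8692°, 12.3209°) → (1371556.314, 6776509.602) m.
P2 (51.4238°, 12.6292°) → (1405876.113, 6696604.200) m.
P3 (52.0858°, 12.2415°) → (1362717.547, 6815654.087) m.

P1: x 1371556 m, y 6776510 m; P2: x 1405876 m, y 6696604 m; P3: x 1362718 m, y 6815654 m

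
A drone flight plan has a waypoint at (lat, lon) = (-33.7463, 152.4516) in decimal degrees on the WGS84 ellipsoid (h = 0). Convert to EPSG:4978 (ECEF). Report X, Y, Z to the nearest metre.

X -4707017 m, Y 2455374 m, Z -3523082 m

WGS84: a = 6378137 m, e² = 0.006694380; N(φ) = a/√(1−e²sin²φ) = 6384735.447 m.
X = (N+h)·cosφ·cosλ = -4707017.094 m; Y = (N+h)·cosφ·sinλ = 2455373.944 m; Z = (N(1−e²)+h)·sinφ = -3523082.329 m.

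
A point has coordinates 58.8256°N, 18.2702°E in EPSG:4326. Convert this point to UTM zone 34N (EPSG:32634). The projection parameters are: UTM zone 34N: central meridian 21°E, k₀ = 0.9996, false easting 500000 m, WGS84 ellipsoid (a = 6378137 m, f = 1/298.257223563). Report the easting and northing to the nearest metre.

Zone 34 central meridian λ₀ = 6×34 − 183 = 21°; Δλ = -2.7298°.
Transverse Mercator on WGS84 with k₀ = 0.9996 gives E = 342402.015 m, N = 6523845.839 m.

E 342402 m, N 6523846 m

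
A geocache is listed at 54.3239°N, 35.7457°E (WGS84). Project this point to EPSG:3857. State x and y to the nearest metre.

x 3979193 m, y 7231739 m

Web Mercator is spherical with R = a = 6378137 m.
x = R·λ = 6378137 × 0.623880158 = 3979193.122 m.
y = R·ln tan(π/4 + φ/2) = 6378137 × 1.133832544 = 7231739.302 m.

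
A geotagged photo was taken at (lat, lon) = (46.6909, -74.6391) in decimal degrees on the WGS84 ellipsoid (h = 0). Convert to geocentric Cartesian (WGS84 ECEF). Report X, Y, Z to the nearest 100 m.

WGS84: a = 6378137 m, e² = 0.006694380; N(φ) = a/√(1−e²sin²φ) = 6389471.235 m.
X = (N+h)·cosφ·cosλ = 1160983.657 m; Y = (N+h)·cosφ·sinλ = -4226187.348 m; Z = (N(1−e²)+h)·sinφ = 4618262.305 m.

X 1161000 m, Y -4226200 m, Z 4618300 m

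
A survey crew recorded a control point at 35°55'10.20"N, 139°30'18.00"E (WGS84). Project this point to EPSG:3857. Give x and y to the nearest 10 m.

Web Mercator is spherical with R = a = 6378137 m.
x = R·λ = 6378137 × 2.434821573 = 15529625.563 m.
y = R·ln tan(π/4 + φ/2) = 6378137 × 0.672539700 = 4289550.342 m.

x 15529630 m, y 4289550 m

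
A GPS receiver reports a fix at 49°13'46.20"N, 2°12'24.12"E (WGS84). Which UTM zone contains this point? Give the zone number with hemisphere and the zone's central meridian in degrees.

Zone 31N, central meridian 3°

UTM zone = ⌊(λ + 180)/6⌋ + 1; 2.2067° ∈ [0°, 6°) → zone 31.
Hemisphere: N (φ ≥ 0).
Central meridian λ₀ = 6×31 − 183 = 3°.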